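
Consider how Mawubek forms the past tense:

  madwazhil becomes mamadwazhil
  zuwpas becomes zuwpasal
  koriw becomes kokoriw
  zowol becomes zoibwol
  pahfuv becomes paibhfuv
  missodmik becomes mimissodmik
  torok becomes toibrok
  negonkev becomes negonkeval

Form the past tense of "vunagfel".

missodmik and torok both end in -k yet inflect differently (mimissodmik, toibrok), so the final letter is not what conditions the rule; the last vowel is.
"vunagfel" has last vowel 'e'. The one such stem in the data (negonkev → negonkeval) adds -al, so the same rule applies.
So vunagfel → vunagfelal.

vunagfelal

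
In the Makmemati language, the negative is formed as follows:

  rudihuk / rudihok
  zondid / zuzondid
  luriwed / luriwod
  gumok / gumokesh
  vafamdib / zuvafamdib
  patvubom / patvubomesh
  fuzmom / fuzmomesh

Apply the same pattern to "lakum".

"lakum" has last vowel 'u'. The one such stem in the data (rudihuk → rudihok) changes the last vowel to 'o' (as does luriwed), so the same rule applies.
So lakum → lakom.

lakom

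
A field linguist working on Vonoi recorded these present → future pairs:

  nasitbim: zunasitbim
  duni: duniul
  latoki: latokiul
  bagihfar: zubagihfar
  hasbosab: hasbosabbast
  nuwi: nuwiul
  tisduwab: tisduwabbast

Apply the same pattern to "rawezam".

hasbosab and bagihfar both have last vowel 'a' yet inflect differently (hasbosabbast, zubagihfar), so the last vowel is not what conditions the rule; the final letter is.
"rawezam" ends in -m. The one such stem in the data (nasitbim → zunasitbim) adds the prefix zu-, so the same rule applies.
The other patterns: stems ending in -i add -ul; stems ending in -b double the final consonant and add -ast.
So rawezam → zurawezam.

zurawezam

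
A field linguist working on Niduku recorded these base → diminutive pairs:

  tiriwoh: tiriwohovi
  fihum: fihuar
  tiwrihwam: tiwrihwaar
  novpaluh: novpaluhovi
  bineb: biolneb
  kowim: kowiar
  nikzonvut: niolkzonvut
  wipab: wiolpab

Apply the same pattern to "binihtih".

novpaluh and fihum both have last vowel 'u' yet inflect differently (novpaluhovi, fihuar), so the last vowel is not what conditions the rule; the final letter is.
"binihtih" ends in -h. The stems ending in -h (tiriwoh → tiriwohovi, novpaluh → novpaluhovi) add -ovi.
So binihtih → binihtihovi.

binihtihovi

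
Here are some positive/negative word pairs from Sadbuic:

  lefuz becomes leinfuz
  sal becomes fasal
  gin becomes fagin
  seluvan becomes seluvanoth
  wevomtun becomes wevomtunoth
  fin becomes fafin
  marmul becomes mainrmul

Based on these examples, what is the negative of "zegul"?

sal and marmul both end in -l yet inflect differently (fasal, mainrmul), so the final letter is not what conditions the rule; the number of vowels is.
"zegul" has 2 vowels. The stems with 2 vowels (lefuz → leinfuz, marmul → mainrmul) insert -in- after the first vowel.
The other patterns: stems with 1 vowel add the prefix fa-; stems with 3 vowels add -oth.
So zegul → zeingul.

zeingul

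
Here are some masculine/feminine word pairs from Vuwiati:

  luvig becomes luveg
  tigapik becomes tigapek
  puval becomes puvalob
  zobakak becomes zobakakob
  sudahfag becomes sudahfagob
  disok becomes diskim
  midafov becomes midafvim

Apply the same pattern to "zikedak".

zikedakob

tigapik and zobakak both end in -k yet inflect differently (tigapek, zobakakob), so the final letter is not what conditions the rule; the last vowel is.
"zikedak" has last vowel 'a'. The stems whose last vowel is 'a' (puval → puvalob, zobakak → zobakakob, sudahfag → sudahfagob) add -ob.
The other patterns: stems whose last vowel is 'i' change the last vowel to 'e'; stems whose last vowel is 'o' delete the last vowel and add -im.
So zikedak → zikedakob.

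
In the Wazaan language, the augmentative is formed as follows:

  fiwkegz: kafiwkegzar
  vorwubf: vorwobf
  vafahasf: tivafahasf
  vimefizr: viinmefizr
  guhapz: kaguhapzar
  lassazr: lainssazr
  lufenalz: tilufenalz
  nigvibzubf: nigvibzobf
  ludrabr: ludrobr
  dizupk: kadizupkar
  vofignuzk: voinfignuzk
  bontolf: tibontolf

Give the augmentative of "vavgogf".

ludrabr and lassazr both end in -r yet inflect differently (ludrobr, lainssazr), so the final letter is not what conditions the rule; the second-to-last letter is.
"vavgogf" has second-to-last letter 'g'. The one such stem in the data (fiwkegz → kafiwkegzar) adds ka- … -ar around the stem, so the same rule applies.
So vavgogf → kavavgogfar.

kavavgogfar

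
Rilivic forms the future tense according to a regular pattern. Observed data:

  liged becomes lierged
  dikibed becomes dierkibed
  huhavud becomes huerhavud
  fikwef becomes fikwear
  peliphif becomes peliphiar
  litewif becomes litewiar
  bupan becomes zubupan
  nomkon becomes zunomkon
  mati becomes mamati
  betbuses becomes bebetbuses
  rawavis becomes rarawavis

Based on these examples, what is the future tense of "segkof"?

liged and fikwef both have last vowel 'e' yet inflect differently (lierged, fikwear), so the last vowel is not what conditions the rule; the final letter is.
"segkof" ends in -f. The stems ending in -f (fikwef → fikwear, peliphif → peliphiar, litewif → litewiar) drop the final letter and add -ar.
So segkof → segkoar.

segkoar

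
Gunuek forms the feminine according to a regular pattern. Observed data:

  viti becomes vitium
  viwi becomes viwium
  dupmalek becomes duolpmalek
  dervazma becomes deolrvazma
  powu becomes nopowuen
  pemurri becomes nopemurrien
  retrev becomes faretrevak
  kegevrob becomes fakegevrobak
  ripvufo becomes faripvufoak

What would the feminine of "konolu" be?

fakonoluak

viti and pemurri both end in -i yet inflect differently (vitium, nopemurrien), so the final letter is not what conditions the rule; the first letter is.
"konolu" begins with k-. The one such stem in the data (kegevrob → fakegevrobak) adds fa- … -ak around the stem, so the same rule applies.
So konolu → fakonoluak.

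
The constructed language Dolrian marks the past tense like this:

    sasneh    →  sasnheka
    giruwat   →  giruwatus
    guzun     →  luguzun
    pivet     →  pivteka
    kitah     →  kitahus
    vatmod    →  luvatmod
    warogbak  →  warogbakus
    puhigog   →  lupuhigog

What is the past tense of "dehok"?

"dehok" has last vowel 'o'. The stems whose last vowel is 'o' (vatmod → luvatmod, puhigog → lupuhigog) add the prefix lu-.
The other patterns: stems whose last vowel is 'a' add -us; stems whose last vowel is 'e' delete the last vowel and add -eka.
So dehok → ludehok.

ludehok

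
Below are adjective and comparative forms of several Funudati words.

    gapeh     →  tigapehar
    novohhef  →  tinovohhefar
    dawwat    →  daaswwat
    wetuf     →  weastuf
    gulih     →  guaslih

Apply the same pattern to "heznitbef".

tiheznitbefar

novohhef and wetuf both end in -f yet inflect differently (tinovohhefar, weastuf), so the final letter is not what conditions the rule; the last vowel is.
"heznitbef" has last vowel 'e'. The stems whose last vowel is 'e' (gapeh → tigapehar, novohhef → tinovohhefar) add ti- … -ar around the stem.
The other pattern: stems whose last vowel is 'a', 'i' or 'u' insert -as- after the first vowel.
So heznitbef → tiheznitbefar.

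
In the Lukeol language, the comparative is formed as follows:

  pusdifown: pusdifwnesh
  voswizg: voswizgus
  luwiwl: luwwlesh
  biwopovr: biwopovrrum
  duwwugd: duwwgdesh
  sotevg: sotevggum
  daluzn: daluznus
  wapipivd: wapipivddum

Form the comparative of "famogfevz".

famogfevzzum

voswizg and sotevg both end in -g yet inflect differently (voswizgus, sotevggum), so the final letter is not what conditions the rule; the second-to-last letter is.
"famogfevz" has second-to-last letter 'v'. The stems whose second-to-last letter is 'v' (sotevg → sotevggum, biwopovr → biwopovrrum, wapipivd → wapipivddum) double the final consonant and add -um.
So famogfevz → famogfevzzum.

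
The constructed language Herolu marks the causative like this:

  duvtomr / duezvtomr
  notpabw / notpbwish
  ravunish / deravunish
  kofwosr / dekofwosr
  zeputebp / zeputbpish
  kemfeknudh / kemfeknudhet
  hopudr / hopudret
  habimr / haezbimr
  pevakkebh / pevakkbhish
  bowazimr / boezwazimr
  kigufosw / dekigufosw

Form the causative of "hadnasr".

dehadnasr

bowazimr and kofwosr both end in -r yet inflect differently (boezwazimr, dekofwosr), so the final letter is not what conditions the rule; the second-to-last letter is.
"hadnasr" has second-to-last letter 's'. The stems whose second-to-last letter is 's' (kofwosr → dekofwosr, kigufosw → dekigufosw, ravunish → deravunish) add the prefix de-.
So hadnasr → dehadnasr.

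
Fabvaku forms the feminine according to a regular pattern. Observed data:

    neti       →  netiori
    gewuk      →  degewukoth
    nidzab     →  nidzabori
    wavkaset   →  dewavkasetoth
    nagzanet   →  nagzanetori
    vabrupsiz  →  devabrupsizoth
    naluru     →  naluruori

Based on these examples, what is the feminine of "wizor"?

nagzanet and wavkaset both end in -t yet inflect differently (nagzanetori, dewavkasetoth), so the final letter is not what conditions the rule; the first letter is.
"wizor" begins with w-. The one such stem in the data (wavkaset → dewavkasetoth) adds de- … -oth around the stem, so the same rule applies.
So wizor → dewizoroth.

dewizoroth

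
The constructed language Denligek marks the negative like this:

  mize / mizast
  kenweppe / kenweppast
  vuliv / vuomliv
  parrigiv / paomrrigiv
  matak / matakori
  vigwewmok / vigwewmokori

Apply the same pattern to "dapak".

dapakori

"dapak" ends in -k. The stems ending in -k (matak → matakori, vigwewmok → vigwewmokori) add -ori.
The other patterns: stems ending in -e drop the final letter and add -ast; stems ending in -v insert -om- after the first vowel.
So dapak → dapakori.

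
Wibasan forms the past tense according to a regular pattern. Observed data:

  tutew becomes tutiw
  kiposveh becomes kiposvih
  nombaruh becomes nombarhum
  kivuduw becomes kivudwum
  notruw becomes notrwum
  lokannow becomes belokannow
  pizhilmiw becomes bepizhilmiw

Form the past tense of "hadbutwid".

behadbutwid

kiposveh and nombaruh both end in -h yet inflect differently (kiposvih, nombarhum), so the final letter is not what conditions the rule; the last vowel is.
"hadbutwid" has last vowel 'i'. The one such stem in the data (pizhilmiw → bepizhilmiw) adds the prefix be-, so the same rule applies.
So hadbutwid → behadbutwid.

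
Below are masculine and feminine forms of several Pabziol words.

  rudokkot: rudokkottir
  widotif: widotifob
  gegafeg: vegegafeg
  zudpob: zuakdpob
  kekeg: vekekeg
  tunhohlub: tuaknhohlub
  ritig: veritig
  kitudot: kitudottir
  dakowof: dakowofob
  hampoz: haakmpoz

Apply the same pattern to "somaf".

somafob

dakowof and rudokkot both have last vowel 'o' yet inflect differently (dakowofob, rudokkottir), so the last vowel is not what conditions the rule; the final letter is.
"somaf" ends in -f. The stems ending in -f (widotif → widotifob, dakowof → dakowofob) add -ob.
The other patterns: stems ending in -t double the final consonant and add -ir; stems ending in -g add the prefix ve-; stems ending in -b or -z insert -ak- after the first vowel.
So somaf → somafob.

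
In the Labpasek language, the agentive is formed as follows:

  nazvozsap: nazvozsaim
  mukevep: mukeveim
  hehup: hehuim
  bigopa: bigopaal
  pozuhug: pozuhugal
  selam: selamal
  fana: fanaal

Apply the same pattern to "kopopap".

kopopaim

nazvozsap and bigopa both have last vowel 'a' yet inflect differently (nazvozsaim, bigopaal), so the last vowel is not what conditions the rule; the final letter is.
"kopopap" ends in -p. The stems ending in -p (nazvozsap → nazvozsaim, mukevep → mukeveim, hehup → hehuim) drop the final letter and add -im.
The other pattern: stems ending in -a, -g or -m add -al.
So kopopap → kopopaim.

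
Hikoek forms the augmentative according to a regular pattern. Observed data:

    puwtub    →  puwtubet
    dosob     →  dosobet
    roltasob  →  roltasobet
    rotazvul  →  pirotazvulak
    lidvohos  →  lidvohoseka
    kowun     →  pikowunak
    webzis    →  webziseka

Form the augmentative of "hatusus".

lidvohos and roltasob both have last vowel 'o' yet inflect differently (lidvohoseka, roltasobet), so the last vowel is not what conditions the rule; the final letter is.
"hatusus" ends in -s. The stems ending in -s (webzis → webziseka, lidvohos → lidvohoseka) add -eka.
The other patterns: stems ending in -l or -n add pi- … -ak around the stem; stems ending in -b add -et.
So hatusus → hatususeka.

hatususeka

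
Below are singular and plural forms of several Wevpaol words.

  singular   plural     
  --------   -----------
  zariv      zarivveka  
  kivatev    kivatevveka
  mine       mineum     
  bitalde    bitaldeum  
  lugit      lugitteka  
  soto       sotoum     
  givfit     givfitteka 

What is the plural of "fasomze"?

kivatev and bitalde both have last vowel 'e' yet inflect differently (kivatevveka, bitaldeum), so the last vowel is not what conditions the rule; whether the stem ends in a vowel or a consonant is.
"fasomze" ends in a vowel. The stems ending in a vowel (bitalde → bitaldeum, mine → mineum, soto → sotoum) add -um.
So fasomze → fasomzeum.

fasomzeum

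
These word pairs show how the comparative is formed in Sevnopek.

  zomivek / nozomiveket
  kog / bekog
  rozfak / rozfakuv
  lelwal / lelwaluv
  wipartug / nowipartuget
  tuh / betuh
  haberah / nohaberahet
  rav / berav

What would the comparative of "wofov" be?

wofovuv

"wofov" has 2 vowels. The stems with 2 vowels (rozfak → rozfakuv, lelwal → lelwaluv) add -uv.
The other patterns: stems with 1 vowel add the prefix be-; stems with 3 vowels add no- … -et around the stem.
So wofov → wofovuv.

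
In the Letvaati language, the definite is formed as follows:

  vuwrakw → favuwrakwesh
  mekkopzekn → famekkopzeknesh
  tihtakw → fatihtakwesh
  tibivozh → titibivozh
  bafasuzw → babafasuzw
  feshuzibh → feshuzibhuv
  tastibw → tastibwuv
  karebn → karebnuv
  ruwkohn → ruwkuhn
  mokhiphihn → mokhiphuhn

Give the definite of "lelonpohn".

lelonpuhn

vuwrakw and bafasuzw both end in -w yet inflect differently (favuwrakwesh, babafasuzw), so the final letter is not what conditions the rule; the second-to-last letter is.
"lelonpohn" has second-to-last letter 'h'. The stems whose second-to-last letter is 'h' (ruwkohn → ruwkuhn, mokhiphihn → mokhiphuhn) change the last vowel to 'u'.
So lelonpohn → lelonpuhn.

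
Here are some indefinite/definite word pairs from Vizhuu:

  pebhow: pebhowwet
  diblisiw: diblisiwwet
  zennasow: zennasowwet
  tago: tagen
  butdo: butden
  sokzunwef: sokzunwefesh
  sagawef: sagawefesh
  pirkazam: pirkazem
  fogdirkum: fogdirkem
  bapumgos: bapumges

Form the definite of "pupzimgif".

"pupzimgif" ends in -f. The stems ending in -f (sokzunwef → sokzunwefesh, sagawef → sagawefesh) add -esh.
So pupzimgif → pupzimgifesh.

pupzimgifesh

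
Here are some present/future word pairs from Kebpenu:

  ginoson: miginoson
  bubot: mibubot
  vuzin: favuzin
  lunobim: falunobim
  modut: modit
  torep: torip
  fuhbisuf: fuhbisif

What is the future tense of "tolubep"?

tolubip

"tolubep" has last vowel 'e'. The one such stem in the data (torep → torip) changes the last vowel to 'i' (as do modut, fuhbisuf), so the same rule applies.
The other patterns: stems whose last vowel is 'o' add the prefix mi-; stems whose last vowel is 'i' add the prefix fa-.
So tolubep → tolubip.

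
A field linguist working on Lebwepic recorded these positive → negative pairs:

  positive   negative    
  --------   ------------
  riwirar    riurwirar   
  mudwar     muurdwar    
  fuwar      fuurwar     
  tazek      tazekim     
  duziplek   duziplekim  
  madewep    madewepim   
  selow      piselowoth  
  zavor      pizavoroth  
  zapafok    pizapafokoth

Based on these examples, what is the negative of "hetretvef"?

hetretvefim

riwirar and zavor both end in -r yet inflect differently (riurwirar, pizavoroth), so the final letter is not what conditions the rule; the last vowel is.
"hetretvef" has last vowel 'e'. The stems whose last vowel is 'e' (tazek → tazekim, duziplek → duziplekim, madewep → madewepim) add -im.
The other patterns: stems whose last vowel is 'a' insert -ur- after the first vowel; stems whose last vowel is 'o' add pi- … -oth around the stem.
So hetretvef → hetretvefim.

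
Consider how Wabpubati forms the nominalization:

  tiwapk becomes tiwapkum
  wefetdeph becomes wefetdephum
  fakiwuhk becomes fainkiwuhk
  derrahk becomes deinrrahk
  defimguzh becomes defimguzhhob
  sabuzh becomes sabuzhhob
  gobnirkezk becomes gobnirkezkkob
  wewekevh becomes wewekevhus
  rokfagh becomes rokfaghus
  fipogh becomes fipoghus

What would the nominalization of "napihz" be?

nainpihz

"napihz" has second-to-last letter 'h'. The stems whose second-to-last letter is 'h' (fakiwuhk → fainkiwuhk, derrahk → deinrrahk) insert -in- after the first vowel.
The other patterns: stems whose second-to-last letter is 'p' add -um; stems whose second-to-last letter is 'z' double the final consonant and add -ob; stems whose second-to-last letter is 'g' or 'v' add -us.
So napihz → nainpihz.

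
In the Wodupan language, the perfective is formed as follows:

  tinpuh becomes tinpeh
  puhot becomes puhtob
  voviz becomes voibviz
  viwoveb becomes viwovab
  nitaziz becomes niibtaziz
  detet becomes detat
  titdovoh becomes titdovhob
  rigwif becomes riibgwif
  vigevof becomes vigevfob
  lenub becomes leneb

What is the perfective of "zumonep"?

tinpuh and titdovoh both end in -h yet inflect differently (tinpeh, titdovhob), so the final letter is not what conditions the rule; the last vowel is.
"zumonep" has last vowel 'e'. The stems whose last vowel is 'e' (viwoveb → viwovab, detet → detat) change the last vowel to 'a'.
So zumonep → zumonap.

zumonap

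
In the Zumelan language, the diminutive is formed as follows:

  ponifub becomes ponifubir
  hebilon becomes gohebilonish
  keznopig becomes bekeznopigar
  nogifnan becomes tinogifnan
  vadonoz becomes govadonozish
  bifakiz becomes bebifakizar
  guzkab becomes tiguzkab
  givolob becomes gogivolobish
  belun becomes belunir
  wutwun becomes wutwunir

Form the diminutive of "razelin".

wutwun and hebilon both end in -n yet inflect differently (wutwunir, gohebilonish), so the final letter is not what conditions the rule; the last vowel is.
"razelin" has last vowel 'i'. The stems whose last vowel is 'i' (keznopig → bekeznopigar, bifakiz → bebifakizar) add be- … -ar around the stem.
So razelin → berazelinar.

berazelinar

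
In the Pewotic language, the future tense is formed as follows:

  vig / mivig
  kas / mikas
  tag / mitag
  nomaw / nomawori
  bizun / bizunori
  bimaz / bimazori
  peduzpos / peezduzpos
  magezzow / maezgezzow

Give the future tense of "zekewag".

zeezkewag

kas and peduzpos both end in -s yet inflect differently (mikas, peezduzpos), so the final letter is not what conditions the rule; the number of vowels is.
"zekewag" has 3 vowels. The stems with 3 vowels (peduzpos → peezduzpos, magezzow → maezgezzow) insert -ez- after the first vowel.
So zekewag → zeezkewag.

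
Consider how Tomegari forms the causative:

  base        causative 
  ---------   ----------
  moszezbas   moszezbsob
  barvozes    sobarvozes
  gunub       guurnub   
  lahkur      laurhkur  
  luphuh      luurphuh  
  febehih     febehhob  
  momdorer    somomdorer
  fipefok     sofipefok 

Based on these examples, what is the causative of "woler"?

febehih and luphuh both end in -h yet inflect differently (febehhob, luurphuh), so the final letter is not what conditions the rule; the last vowel is.
"woler" has last vowel 'e'. The stems whose last vowel is 'e' (barvozes → sobarvozes, momdorer → somomdorer) add the prefix so-.
So woler → sowoler.

sowoler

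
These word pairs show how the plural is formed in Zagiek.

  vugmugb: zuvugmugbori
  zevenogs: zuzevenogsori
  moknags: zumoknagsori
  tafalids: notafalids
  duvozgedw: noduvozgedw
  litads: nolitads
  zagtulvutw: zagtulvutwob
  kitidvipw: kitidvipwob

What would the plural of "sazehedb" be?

"sazehedb" has second-to-last letter 'd'. The stems whose second-to-last letter is 'd' (tafalids → notafalids, duvozgedw → noduvozgedw, litads → nolitads) add the prefix no-.
So sazehedb → nosazehedb.

nosazehedb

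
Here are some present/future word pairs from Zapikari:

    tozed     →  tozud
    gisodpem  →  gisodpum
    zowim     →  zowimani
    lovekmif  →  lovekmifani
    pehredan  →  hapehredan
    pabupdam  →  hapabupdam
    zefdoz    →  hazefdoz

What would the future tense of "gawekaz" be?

"gawekaz" has last vowel 'a'. The stems whose last vowel is 'a' (pehredan → hapehredan, pabupdam → hapabupdam) add the prefix ha-.
The other patterns: stems whose last vowel is 'e' change the last vowel to 'u'; stems whose last vowel is 'i' add -ani.
So gawekaz → hagawekaz.

hagawekaz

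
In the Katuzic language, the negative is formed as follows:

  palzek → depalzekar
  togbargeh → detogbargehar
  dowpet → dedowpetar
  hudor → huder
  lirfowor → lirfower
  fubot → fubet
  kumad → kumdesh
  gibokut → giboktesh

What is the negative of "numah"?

numhesh

"numah" has last vowel 'a'. The one such stem in the data (kumad → kumdesh) deletes the last vowel and adds -esh (as does gibokut), so the same rule applies.
So numah → numhesh.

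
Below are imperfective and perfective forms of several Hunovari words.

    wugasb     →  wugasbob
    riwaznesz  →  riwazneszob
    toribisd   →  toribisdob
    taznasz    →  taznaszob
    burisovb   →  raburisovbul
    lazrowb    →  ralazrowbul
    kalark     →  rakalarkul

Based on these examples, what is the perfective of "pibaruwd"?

rapibaruwdul

"pibaruwd" has second-to-last letter 'w'. The one such stem in the data (lazrowb → ralazrowbul) adds ra- … -ul around the stem, so the same rule applies.
The other pattern: stems whose second-to-last letter is 's' add -ob.
So pibaruwd → rapibaruwdul.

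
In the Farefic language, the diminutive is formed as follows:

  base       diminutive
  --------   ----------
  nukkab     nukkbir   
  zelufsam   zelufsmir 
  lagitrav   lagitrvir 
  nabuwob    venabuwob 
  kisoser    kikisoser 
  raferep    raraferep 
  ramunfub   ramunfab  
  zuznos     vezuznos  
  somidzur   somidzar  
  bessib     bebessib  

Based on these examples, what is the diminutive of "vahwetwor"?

vevahwetwor

"vahwetwor" has last vowel 'o'. The stems whose last vowel is 'o' (nabuwob → venabuwob, zuznos → vezuznos) add the prefix ve-.
So vahwetwor → vevahwetwor.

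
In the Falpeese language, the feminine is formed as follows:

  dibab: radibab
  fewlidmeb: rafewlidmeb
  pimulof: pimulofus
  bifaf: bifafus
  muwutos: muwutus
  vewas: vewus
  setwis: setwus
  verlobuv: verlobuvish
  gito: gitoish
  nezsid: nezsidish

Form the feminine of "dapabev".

dibab and bifaf both have last vowel 'a' yet inflect differently (radibab, bifafus), so the last vowel is not what conditions the rule; the final letter is.
"dapabev" ends in -v. The one such stem in the data (verlobuv → verlobuvish) adds -ish, so the same rule applies.
The other patterns: stems ending in -b add the prefix ra-; stems ending in -f add -us; stems ending in -s change the last vowel to 'u'.
So dapabev → dapabevish.

dapabevish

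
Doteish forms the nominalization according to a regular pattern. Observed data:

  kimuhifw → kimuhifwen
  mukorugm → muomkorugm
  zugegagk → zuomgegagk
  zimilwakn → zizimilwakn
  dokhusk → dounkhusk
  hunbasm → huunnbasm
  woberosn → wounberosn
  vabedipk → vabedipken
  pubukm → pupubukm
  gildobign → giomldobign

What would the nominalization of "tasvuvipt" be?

"tasvuvipt" has second-to-last letter 'p'. The one such stem in the data (vabedipk → vabedipken) adds -en, so the same rule applies.
So tasvuvipt → tasvuvipten.

tasvuvipten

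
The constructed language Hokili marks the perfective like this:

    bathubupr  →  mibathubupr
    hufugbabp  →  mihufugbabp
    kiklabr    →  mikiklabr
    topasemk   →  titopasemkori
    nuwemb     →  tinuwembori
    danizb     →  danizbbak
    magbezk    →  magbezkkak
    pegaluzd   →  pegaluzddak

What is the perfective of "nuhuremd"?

tinuhuremdori

"nuhuremd" has second-to-last letter 'm'. The stems whose second-to-last letter is 'm' (topasemk → titopasemkori, nuwemb → tinuwembori) add ti- … -ori around the stem.
The other patterns: stems whose second-to-last letter is 'b' or 'p' add the prefix mi-; stems whose second-to-last letter is 'z' double the final consonant and add -ak.
So nuhuremd → tinuhuremdori.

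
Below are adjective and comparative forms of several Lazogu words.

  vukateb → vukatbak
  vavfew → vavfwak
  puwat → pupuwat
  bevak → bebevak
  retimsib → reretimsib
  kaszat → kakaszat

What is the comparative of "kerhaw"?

"kerhaw" has last vowel 'a'. The stems whose last vowel is 'a' (puwat → pupuwat, bevak → bebevak, kaszat → kakaszat) repeat the first consonant+vowel as a prefix.
The other pattern: stems whose last vowel is 'e' delete the last vowel and add -ak.
So kerhaw → kekerhaw.

kekerhaw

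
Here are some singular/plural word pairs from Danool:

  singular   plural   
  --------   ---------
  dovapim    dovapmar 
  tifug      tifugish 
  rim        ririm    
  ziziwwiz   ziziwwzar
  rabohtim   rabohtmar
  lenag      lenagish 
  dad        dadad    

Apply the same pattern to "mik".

mimik

rim and rabohtim both end in -m yet inflect differently (ririm, rabohtmar), so the final letter is not what conditions the rule; the number of vowels is.
"mik" has 1 vowel. The stems with 1 vowel (rim → ririm, dad → dadad) repeat the first consonant+vowel as a prefix.
So mik → mimik.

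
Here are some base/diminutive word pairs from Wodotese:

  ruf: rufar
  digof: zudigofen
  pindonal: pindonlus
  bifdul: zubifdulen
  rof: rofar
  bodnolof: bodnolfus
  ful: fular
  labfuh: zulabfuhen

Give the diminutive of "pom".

ful and bifdul both end in -l yet inflect differently (fular, zubifdulen), so the final letter is not what conditions the rule; the number of vowels is.
"pom" has 1 vowel. The stems with 1 vowel (rof → rofar, ful → fular, ruf → rufar) add -ar.
So pom → pomar.

pomar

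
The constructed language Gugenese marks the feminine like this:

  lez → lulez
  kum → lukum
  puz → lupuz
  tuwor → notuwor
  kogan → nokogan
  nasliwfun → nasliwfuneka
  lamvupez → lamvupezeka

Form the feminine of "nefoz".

nonefoz

"nefoz" has 2 vowels. The stems with 2 vowels (kogan → nokogan, tuwor → notuwor) add the prefix no-.
So nefoz → nonefoz.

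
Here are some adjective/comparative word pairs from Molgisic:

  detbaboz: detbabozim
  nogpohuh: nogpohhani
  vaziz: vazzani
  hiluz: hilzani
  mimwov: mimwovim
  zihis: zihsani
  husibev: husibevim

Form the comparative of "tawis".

tawsani

vaziz and detbaboz both end in -z yet inflect differently (vazzani, detbabozim), so the final letter is not what conditions the rule; the last vowel is.
"tawis" has last vowel 'i'. The stems whose last vowel is 'i' (vaziz → vazzani, zihis → zihsani) delete the last vowel and add -ani.
The other pattern: stems whose last vowel is 'e' or 'o' add -im.
So tawis → tawsani.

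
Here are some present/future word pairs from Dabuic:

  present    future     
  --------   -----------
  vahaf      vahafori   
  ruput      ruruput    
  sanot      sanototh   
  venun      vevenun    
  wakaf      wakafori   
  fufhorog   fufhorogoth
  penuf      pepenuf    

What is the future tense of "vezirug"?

penuf and wakaf both end in -f yet inflect differently (pepenuf, wakafori), so the final letter is not what conditions the rule; the last vowel is.
"vezirug" has last vowel 'u'. The stems whose last vowel is 'u' (ruput → ruruput, venun → vevenun, penuf → pepenuf) repeat the first consonant+vowel as a prefix.
So vezirug → vevezirug.

vevezirug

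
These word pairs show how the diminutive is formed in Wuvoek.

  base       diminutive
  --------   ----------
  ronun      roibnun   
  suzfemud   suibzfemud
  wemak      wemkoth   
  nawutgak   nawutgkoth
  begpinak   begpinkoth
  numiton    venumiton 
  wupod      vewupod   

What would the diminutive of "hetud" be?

heibtud

"hetud" has last vowel 'u'. The stems whose last vowel is 'u' (ronun → roibnun, suzfemud → suibzfemud) insert -ib- after the first vowel.
So hetud → heibtud.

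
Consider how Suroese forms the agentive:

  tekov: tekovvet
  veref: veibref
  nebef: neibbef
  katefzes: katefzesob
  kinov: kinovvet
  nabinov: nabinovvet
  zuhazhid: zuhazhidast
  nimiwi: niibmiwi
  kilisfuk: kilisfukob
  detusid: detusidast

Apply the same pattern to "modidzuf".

moibdidzuf

katefzes and veref both have last vowel 'e' yet inflect differently (katefzesob, veibref), so the last vowel is not what conditions the rule; the final letter is.
"modidzuf" ends in -f. The stems ending in -f (veref → veibref, nebef → neibbef) insert -ib- after the first vowel.
The other patterns: stems ending in -d add -ast; stems ending in -k or -s add -ob; stems ending in -v double the final consonant and add -et.
So modidzuf → moibdidzuf.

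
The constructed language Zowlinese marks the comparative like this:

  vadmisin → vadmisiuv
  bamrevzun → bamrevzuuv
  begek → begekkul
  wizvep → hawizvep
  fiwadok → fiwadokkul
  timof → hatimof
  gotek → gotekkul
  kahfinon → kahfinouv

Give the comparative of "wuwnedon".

wuwnedouv

kahfinon and fiwadok both have last vowel 'o' yet inflect differently (kahfinouv, fiwadokkul), so the last vowel is not what conditions the rule; the final letter is.
"wuwnedon" ends in -n. The stems ending in -n (vadmisin → vadmisiuv, kahfinon → kahfinouv, bamrevzun → bamrevzuuv) drop the final letter and add -uv.
The other patterns: stems ending in -k double the final consonant and add -ul; stems ending in -f or -p add the prefix ha-.
So wuwnedon → wuwnedouv.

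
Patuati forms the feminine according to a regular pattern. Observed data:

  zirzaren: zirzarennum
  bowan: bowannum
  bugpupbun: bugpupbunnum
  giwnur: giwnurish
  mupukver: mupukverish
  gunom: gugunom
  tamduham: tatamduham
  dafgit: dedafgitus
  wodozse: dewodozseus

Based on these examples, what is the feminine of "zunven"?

bugpupbun and giwnur both have last vowel 'u' yet inflect differently (bugpupbunnum, giwnurish), so the last vowel is not what conditions the rule; the final letter is.
"zunven" ends in -n. The stems ending in -n (zirzaren → zirzarennum, bowan → bowannum, bugpupbun → bugpupbunnum) double the final consonant and add -um.
So zunven → zunvennum.

zunvennum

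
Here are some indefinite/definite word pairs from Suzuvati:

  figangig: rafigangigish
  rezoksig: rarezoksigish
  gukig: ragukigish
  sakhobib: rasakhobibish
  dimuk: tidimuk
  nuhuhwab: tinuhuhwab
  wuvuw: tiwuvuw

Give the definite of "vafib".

sakhobib and nuhuhwab both end in -b yet inflect differently (rasakhobibish, tinuhuhwab), so the final letter is not what conditions the rule; the last vowel is.
"vafib" has last vowel 'i'. The stems whose last vowel is 'i' (figangig → rafigangigish, rezoksig → rarezoksigish, gukig → ragukigish) add ra- … -ish around the stem.
The other pattern: stems whose last vowel is 'a' or 'u' add the prefix ti-.
So vafib → ravafibish.

ravafibish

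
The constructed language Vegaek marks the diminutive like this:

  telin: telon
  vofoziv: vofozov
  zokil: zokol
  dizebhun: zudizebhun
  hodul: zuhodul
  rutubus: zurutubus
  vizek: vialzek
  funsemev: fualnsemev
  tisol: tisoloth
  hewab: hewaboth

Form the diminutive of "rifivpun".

zurifivpun

"rifivpun" has last vowel 'u'. The stems whose last vowel is 'u' (dizebhun → zudizebhun, hodul → zuhodul, rutubus → zurutubus) add the prefix zu-.
So rifivpun → zurifivpun.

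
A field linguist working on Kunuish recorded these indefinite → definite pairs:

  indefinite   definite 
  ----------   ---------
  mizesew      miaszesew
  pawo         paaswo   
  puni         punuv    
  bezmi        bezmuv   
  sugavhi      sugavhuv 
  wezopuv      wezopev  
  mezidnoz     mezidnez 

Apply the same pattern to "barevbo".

pawo and mezidnoz both have last vowel 'o' yet inflect differently (paaswo, mezidnez), so the last vowel is not what conditions the rule; the final letter is.
"barevbo" ends in -o. The one such stem in the data (pawo → paaswo) inserts -as- after the first vowel (as does mizesew), so the same rule applies.
The other patterns: stems ending in -i drop the final letter and add -uv; stems ending in -v or -z change the last vowel to 'e'.
So barevbo → baasrevbo.

baasrevbo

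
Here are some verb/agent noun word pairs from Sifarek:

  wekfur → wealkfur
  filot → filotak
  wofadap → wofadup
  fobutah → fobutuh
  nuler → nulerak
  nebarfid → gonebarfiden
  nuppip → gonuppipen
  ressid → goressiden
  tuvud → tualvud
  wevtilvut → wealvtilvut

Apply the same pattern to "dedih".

godedihen

"dedih" has last vowel 'i'. The stems whose last vowel is 'i' (nuppip → gonuppipen, ressid → goressiden, nebarfid → gonebarfiden) add go- … -en around the stem.
The other patterns: stems whose last vowel is 'a' change the last vowel to 'u'; stems whose last vowel is 'e' or 'o' add -ak; stems whose last vowel is 'u' insert -al- after the first vowel.
So dedih → godedihen.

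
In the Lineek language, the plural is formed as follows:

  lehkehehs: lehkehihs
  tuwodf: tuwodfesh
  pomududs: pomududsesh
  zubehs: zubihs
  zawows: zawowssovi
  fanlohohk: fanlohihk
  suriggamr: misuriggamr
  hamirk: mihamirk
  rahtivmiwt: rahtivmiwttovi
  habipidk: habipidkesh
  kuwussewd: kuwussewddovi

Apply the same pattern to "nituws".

zawows and pomududs both end in -s yet inflect differently (zawowssovi, pomududsesh), so the final letter is not what conditions the rule; the second-to-last letter is.
"nituws" has second-to-last letter 'w'. The stems whose second-to-last letter is 'w' (zawows → zawowssovi, rahtivmiwt → rahtivmiwttovi, kuwussewd → kuwussewddovi) double the final consonant and add -ovi.
So nituws → nituwssovi.

nituwssovi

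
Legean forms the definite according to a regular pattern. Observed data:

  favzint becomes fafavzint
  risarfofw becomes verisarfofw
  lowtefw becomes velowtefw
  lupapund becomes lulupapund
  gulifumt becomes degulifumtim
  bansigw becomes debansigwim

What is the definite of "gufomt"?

favzint and gulifumt both end in -t yet inflect differently (fafavzint, degulifumtim), so the final letter is not what conditions the rule; the second-to-last letter is.
"gufomt" has second-to-last letter 'm'. The one such stem in the data (gulifumt → degulifumtim) adds de- … -im around the stem, so the same rule applies.
So gufomt → degufomtim.

degufomtim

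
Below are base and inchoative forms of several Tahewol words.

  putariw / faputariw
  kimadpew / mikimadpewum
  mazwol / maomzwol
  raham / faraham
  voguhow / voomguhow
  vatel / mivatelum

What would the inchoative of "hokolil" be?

fahokolil

voguhow and kimadpew both end in -w yet inflect differently (voomguhow, mikimadpewum), so the final letter is not what conditions the rule; the last vowel is.
"hokolil" has last vowel 'i'. The one such stem in the data (putariw → faputariw) adds the prefix fa-, so the same rule applies.
So hokolil → fahokolil.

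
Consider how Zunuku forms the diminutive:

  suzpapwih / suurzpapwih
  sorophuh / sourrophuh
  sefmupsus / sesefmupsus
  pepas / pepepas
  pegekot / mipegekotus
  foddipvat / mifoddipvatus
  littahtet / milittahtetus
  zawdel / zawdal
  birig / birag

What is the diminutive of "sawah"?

sorophuh and sefmupsus both have last vowel 'u' yet inflect differently (sourrophuh, sesefmupsus), so the last vowel is not what conditions the rule; the final letter is.
"sawah" ends in -h. The stems ending in -h (suzpapwih → suurzpapwih, sorophuh → sourrophuh) insert -ur- after the first vowel.
The other patterns: stems ending in -s repeat the first consonant+vowel as a prefix; stems ending in -t add mi- … -us around the stem; stems ending in -g or -l change the last vowel to 'a'.
So sawah → saurwah.

saurwah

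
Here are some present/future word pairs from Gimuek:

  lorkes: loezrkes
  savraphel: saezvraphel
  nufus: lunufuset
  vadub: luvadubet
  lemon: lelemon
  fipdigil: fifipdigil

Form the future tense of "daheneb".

lorkes and nufus both end in -s yet inflect differently (loezrkes, lunufuset), so the final letter is not what conditions the rule; the last vowel is.
"daheneb" has last vowel 'e'. The stems whose last vowel is 'e' (lorkes → loezrkes, savraphel → saezvraphel) insert -ez- after the first vowel.
So daheneb → daezheneb.

daezheneb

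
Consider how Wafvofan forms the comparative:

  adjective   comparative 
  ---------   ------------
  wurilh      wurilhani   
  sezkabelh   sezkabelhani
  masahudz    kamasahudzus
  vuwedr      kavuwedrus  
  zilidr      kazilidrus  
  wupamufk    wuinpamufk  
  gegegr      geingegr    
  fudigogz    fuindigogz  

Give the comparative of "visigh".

viinsigh

vuwedr and gegegr both end in -r yet inflect differently (kavuwedrus, geingegr), so the final letter is not what conditions the rule; the second-to-last letter is.
"visigh" has second-to-last letter 'g'. The stems whose second-to-last letter is 'g' (gegegr → geingegr, fudigogz → fuindigogz) insert -in- after the first vowel.
The other patterns: stems whose second-to-last letter is 'l' add -ani; stems whose second-to-last letter is 'd' add ka- … -us around the stem.
So visigh → viinsigh.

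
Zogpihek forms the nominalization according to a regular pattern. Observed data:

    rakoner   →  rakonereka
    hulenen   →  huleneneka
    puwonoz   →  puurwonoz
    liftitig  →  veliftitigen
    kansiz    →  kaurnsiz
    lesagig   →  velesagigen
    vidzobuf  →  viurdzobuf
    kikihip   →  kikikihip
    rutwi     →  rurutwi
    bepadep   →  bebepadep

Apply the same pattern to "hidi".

hihidi

lesagig and kansiz both have last vowel 'i' yet inflect differently (velesagigen, kaurnsiz), so the last vowel is not what conditions the rule; the final letter is.
"hidi" ends in -i. The one such stem in the data (rutwi → rurutwi) repeats the first consonant+vowel as a prefix (as do kikihip, bepadep), so the same rule applies.
The other patterns: stems ending in -g add ve- … -en around the stem; stems ending in -f or -z insert -ur- after the first vowel; stems ending in -n or -r add -eka.
So hidi → hihidi.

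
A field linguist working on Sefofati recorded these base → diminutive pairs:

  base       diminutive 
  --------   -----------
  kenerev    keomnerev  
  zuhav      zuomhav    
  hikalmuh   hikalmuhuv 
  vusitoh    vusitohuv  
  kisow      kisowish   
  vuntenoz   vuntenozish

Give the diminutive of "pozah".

pozahuv

vusitoh and kisow both have last vowel 'o' yet inflect differently (vusitohuv, kisowish), so the last vowel is not what conditions the rule; the final letter is.
"pozah" ends in -h. The stems ending in -h (hikalmuh → hikalmuhuv, vusitoh → vusitohuv) add -uv.
So pozah → pozahuv.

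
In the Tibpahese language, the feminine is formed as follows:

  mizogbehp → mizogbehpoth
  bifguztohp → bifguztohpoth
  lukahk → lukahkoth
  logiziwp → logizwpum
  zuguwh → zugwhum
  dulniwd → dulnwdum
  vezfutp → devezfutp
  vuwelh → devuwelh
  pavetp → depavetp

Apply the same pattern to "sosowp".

mizogbehp and logiziwp both end in -p yet inflect differently (mizogbehpoth, logizwpum), so the final letter is not what conditions the rule; the second-to-last letter is.
"sosowp" has second-to-last letter 'w'. The stems whose second-to-last letter is 'w' (logiziwp → logizwpum, zuguwh → zugwhum, dulniwd → dulnwdum) delete the last vowel and add -um.
The other patterns: stems whose second-to-last letter is 'h' add -oth; stems whose second-to-last letter is 'l' or 't' add the prefix de-.
So sosowp → soswpum.

soswpum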